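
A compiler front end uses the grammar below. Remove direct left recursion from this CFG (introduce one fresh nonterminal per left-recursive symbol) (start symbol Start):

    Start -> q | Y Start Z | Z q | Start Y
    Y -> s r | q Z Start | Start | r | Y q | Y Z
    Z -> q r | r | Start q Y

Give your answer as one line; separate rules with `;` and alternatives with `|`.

Directly left-recursive nonterminals: Start, Y.
For Start: α = {Y}, β = {q, Y Start Z, Z q}. Rewrite as Start → β Start1 and Start1 → α Start1 | ε.
For Y: α = {q, Z}, β = {s r, q Z Start, Start, r}. Rewrite as Y → β Y1 and Y1 → α Y1 | ε.

Start -> q Start1 | Y Start Z Start1 | Z q Start1; Y -> s r Y1 | q Z Start Y1 | Start Y1 | r Y1; Z -> q r | r | Start q Y; Start1 -> Y Start1 | epsilon; Y1 -> q Y1 | Z Y1 | epsilon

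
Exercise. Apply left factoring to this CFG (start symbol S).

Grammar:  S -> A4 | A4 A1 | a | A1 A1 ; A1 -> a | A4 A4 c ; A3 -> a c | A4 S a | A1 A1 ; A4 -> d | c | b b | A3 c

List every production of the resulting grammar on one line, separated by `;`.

S has alternatives sharing prefix 'A4': factor to S → A4 S' with S' → ε | A1.

S -> a | A1 A1 | A4 S'; A1 -> a | A4 A4 c; A3 -> a c | A4 S a | A1 A1; A4 -> d | c | b b | A3 c; S' -> ε | A1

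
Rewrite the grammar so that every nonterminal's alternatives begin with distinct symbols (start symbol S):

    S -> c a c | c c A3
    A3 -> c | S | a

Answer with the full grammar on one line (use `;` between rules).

S -> c S'; A3 -> c | S | a; S' -> a c | c A3

S has alternatives sharing prefix 'c': factor to S → c S' with S' → a c | c A3.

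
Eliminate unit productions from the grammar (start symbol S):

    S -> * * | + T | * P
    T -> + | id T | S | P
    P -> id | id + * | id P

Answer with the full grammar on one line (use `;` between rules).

S -> * * | + T | * P; T -> * * | + T | * P | id | id + * | id P | + | id T; P -> id | id + * | id P

Unit pairs: T ⇒* {P, S}.
For each unit pair (A, B), copy every non-unit production of B to A, then drop all unit productions.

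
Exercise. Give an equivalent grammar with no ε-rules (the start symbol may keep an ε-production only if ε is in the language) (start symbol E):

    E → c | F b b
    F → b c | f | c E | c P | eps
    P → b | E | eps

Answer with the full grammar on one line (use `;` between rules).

E → c | F b b | b b; F → b c | f | c E | c P | c; P → b | E

Nullable set = {F, P}.
ε ∉ L(G), so no ε-production is kept.
Add the nullable-subset variants: E → F b b gives F b b | b b. F → c P gives c P | c.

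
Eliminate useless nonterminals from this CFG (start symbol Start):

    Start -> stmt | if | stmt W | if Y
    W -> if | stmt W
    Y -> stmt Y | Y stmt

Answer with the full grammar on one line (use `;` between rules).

Generating nonterminals: {Start, W}.
Reachable from Start after that: {Start, W}.
Removed useless symbols: {Y} and every production mentioning them.

Start -> stmt | if | stmt W; W -> if | stmt W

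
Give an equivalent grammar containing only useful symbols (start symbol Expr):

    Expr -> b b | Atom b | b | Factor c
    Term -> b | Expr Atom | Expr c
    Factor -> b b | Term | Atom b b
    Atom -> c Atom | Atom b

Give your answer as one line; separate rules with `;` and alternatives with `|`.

Expr -> b b | b | Factor c; Term -> b | Expr c; Factor -> b b | Term

Generating nonterminals: {Expr, Factor, Term}.
Reachable from Expr after that: {Expr, Factor, Term}.
Removed useless symbols: {Atom} and every production mentioning them.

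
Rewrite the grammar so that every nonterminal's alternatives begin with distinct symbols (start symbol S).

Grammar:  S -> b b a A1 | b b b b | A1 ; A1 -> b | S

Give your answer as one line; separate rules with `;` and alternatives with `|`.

S has alternatives sharing prefix 'b b': factor to S → b b S' with S' → a A1 | b b.

S -> A1 | b b S'; A1 -> b | S; S' -> a A1 | b b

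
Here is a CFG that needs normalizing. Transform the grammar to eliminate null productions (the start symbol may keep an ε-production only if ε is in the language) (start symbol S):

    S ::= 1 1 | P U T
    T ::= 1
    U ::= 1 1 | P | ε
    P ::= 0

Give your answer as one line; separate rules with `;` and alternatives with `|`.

S ::= 1 1 | P U T | P T; T ::= 1; U ::= 1 1 | P; P ::= 0

The nullable symbols are {U}.
ε ∉ L(G), so no ε-production is kept.
For each production, add variants omitting each subset of nullable occurrences: S → P U T gives P U T | P T.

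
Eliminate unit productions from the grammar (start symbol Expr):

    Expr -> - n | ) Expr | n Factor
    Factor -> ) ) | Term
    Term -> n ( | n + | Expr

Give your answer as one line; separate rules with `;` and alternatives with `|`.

Unit pairs: Factor ⇒* {Expr, Term}; Term ⇒* {Expr}.
Replace each nonterminal's rules with the union of the non-unit rules of every nonterminal it unit-derives.

Expr -> - n | ) Expr | n Factor; Factor -> n ( | n + | ) ) | - n | ) Expr | n Factor; Term -> n ( | n + | - n | ) Expr | n Factor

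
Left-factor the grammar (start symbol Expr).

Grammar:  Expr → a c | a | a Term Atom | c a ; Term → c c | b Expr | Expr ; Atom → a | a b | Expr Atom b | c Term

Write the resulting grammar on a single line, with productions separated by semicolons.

Expr → c a | a Expr1; Term → c c | b Expr | Expr; Atom → Expr Atom b | c Term | a Atom1; Expr1 → c | ε | Term Atom; Atom1 → ε | b

Expr has alternatives sharing prefix 'a': factor to Expr → a Expr1 with Expr1 → c | ε | Term Atom.
Atom has alternatives sharing prefix 'a': factor to Atom → a Atom1 with Atom1 → ε | b.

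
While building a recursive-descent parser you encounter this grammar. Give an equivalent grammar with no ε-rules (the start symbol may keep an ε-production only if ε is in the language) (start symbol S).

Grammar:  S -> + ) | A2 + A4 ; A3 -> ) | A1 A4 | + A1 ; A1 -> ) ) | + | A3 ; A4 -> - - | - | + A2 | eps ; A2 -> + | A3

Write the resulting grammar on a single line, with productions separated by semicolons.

S -> + ) | A2 + A4 | A2 +; A3 -> ) | A1 A4 | A1 | + A1; A1 -> ) ) | + | A3; A4 -> - - | - | + A2; A2 -> + | A3

Nullable set = {A4}.
ε ∉ L(G), so no ε-production is kept.
Expand every rule over subsets of its nullable positions: S → A2 + A4 gives A2 + A4 | A2 +. A3 → A1 A4 gives A1 A4 | A1.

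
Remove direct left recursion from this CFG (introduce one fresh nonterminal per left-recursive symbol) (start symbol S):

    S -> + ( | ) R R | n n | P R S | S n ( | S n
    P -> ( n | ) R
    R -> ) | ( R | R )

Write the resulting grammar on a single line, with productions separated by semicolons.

Directly left-recursive nonterminals: S, R.
For S: α = {n (, n}, β = {+ (, ) R R, n n, P R S}. Rewrite as S → β S' and S' → α S' | ε.
For R: α = {)}, β = {), ( R}. Rewrite as R → β R' and R' → α R' | ε.

S -> + ( S' | ) R R S' | n n S' | P R S S'; P -> ( n | ) R; R -> ) R' | ( R R'; S' -> n ( S' | n S' | ε; R' -> ) R' | ε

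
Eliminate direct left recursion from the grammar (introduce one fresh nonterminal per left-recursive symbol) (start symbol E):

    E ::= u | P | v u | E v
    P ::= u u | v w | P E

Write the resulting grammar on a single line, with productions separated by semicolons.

Directly left-recursive nonterminals: E, P.
For E: α = {v}, β = {u, P, v u}. Rewrite as E → β E' and E' → α E' | ε.
For P: α = {E}, β = {u u, v w}. Rewrite as P → β P' and P' → α P' | ε.

E ::= u E' | P E' | v u E'; P ::= u u P' | v w P'; E' ::= v E' | epsilon; P' ::= E P' | epsilon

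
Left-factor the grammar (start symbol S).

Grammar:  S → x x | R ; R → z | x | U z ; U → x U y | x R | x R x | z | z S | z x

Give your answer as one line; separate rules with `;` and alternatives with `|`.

S → x x | R; R → z | x | U z; U → x U' | z U''; U' → U y | R U'''; U'' → ε | S | x; U''' → ε | x

U has alternatives sharing prefix 'x': factor to U → x U' with U' → U y | R | R x.
U has alternatives sharing prefix 'z': factor to U → z U'' with U'' → ε | S | x.
U' has alternatives sharing prefix 'R': factor to U' → R U''' with U''' → ε | x.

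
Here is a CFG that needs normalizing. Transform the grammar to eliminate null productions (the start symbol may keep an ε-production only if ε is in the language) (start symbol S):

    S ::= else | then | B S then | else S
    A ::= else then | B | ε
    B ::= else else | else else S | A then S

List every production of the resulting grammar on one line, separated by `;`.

S ::= else | then | B S then | else S; A ::= else then | B; B ::= else else | else else S | A then S | then S

The nullable symbols are {A}.
ε ∉ L(G), so no ε-production is kept.
Add the nullable-subset variants: B → A then S gives A then S | then S.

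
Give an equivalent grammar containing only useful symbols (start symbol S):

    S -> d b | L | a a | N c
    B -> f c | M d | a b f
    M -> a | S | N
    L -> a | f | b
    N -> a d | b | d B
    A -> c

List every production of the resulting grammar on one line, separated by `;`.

S -> d b | L | a a | N c; B -> f c | M d | a b f; M -> a | S | N; L -> a | f | b; N -> a d | b | d B

Generating nonterminals: {A, B, L, M, N, S}.
Reachable from S after that: {B, L, M, N, S}.
Removed useless symbols: {A} and every production mentioning them.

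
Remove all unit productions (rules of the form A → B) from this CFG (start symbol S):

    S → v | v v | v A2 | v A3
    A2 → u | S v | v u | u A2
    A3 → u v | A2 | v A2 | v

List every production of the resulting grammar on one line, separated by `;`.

S → v | v v | v A2 | v A3; A2 → u | S v | v u | u A2; A3 → u | S v | v u | u A2 | u v | v A2 | v

Unit pairs: A3 ⇒* {A2}.
For each unit pair (A, B), copy every non-unit production of B to A, then drop all unit productions.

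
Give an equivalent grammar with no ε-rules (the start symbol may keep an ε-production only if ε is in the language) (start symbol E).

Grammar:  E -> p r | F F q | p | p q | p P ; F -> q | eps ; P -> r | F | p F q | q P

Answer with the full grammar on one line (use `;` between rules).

E -> p r | F F q | F q | q | p | p q | p P; F -> q; P -> r | F | p F q | p q | q P | q

Nullable nonterminals: {F, P}.
ε ∉ L(G), so no ε-production is kept.
Add the nullable-subset variants: E → F F q gives F F q | F q | q. P → p F q gives p F q | p q. P → q P gives q P | q.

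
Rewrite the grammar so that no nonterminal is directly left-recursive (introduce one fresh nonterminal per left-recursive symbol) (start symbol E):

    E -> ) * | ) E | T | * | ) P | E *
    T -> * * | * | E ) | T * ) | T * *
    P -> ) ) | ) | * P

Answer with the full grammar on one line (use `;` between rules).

E, T are directly left-recursive.
For E: α = {*}, β = {) *, ) E, T, *, ) P}. Rewrite as E → β E' and E' → α E' | ε.
For T: α = {* ), * *}, β = {* *, *, E )}. Rewrite as T → β T' and T' → α T' | ε.

E -> ) * E' | ) E E' | T E' | * E' | ) P E'; T -> * * T' | * T' | E ) T'; P -> ) ) | ) | * P; E' -> * E' | ε; T' -> * ) T' | * * T' | ε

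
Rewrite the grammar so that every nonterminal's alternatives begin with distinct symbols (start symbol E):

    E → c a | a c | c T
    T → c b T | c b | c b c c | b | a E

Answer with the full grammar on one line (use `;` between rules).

E has alternatives sharing prefix 'c': factor to E → c E' with E' → a | T.
T has alternatives sharing prefix 'c b': factor to T → c b T' with T' → T | ε | c c.

E → a c | c E'; T → b | a E | c b T'; E' → a | T; T' → T | ε | c c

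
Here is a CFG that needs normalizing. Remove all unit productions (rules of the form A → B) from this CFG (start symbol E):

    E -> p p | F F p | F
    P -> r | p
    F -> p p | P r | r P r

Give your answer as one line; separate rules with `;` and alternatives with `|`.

Unit pairs: E ⇒* {F}.
Replace each nonterminal's rules with the union of the non-unit rules of every nonterminal it unit-derives.

E -> p p | F F p | P r | r P r; P -> r | p; F -> p p | P r | r P r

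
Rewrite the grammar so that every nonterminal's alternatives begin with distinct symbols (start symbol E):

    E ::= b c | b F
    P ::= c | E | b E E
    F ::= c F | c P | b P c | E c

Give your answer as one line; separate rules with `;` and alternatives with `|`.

E ::= b E'; P ::= c | E | b E E; F ::= b P c | E c | c F'; E' ::= c | F; F' ::= F | P

E has alternatives sharing prefix 'b': factor to E → b E' with E' → c | F.
F has alternatives sharing prefix 'c': factor to F → c F' with F' → F | P.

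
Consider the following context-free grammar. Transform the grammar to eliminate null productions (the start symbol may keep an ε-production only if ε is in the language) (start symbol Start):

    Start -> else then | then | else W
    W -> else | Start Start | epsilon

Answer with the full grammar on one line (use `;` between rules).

Start -> else then | then | else W | else; W -> else | Start Start

Nullable set = {W}.
ε ∉ L(G), so no ε-production is kept.
Add the nullable-subset variants: Start → else W gives else W | else.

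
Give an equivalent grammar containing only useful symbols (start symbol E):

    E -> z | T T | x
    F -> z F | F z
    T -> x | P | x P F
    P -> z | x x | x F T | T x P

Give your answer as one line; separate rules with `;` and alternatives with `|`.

Generating nonterminals: {E, P, T}.
Reachable from E after that: {E, P, T}.
Removed useless symbols: {F} and every production mentioning them.

E -> z | T T | x; T -> x | P; P -> z | x x | T x P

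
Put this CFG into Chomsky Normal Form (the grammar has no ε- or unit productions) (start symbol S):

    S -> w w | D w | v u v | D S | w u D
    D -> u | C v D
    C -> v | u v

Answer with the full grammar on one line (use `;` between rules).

Introduce a nonterminal for each terminal appearing in a rule of length ≥ 2: X1 → w, X2 → v, X3 → u.
Binarize each right-hand side of length ≥ 3 by chaining fresh nonterminals (Y1, Y2, …): affected rules were S → X2 X3 X2; S → X1 X3 D; D → C X2 D.

S -> X1 X1 | D X1 | X2 Y1 | D S | X1 Y2; D -> u | C Y3; C -> v | X3 X2; X1 -> w; X2 -> v; X3 -> u; Y1 -> X3 X2; Y2 -> X3 D; Y3 -> X2 D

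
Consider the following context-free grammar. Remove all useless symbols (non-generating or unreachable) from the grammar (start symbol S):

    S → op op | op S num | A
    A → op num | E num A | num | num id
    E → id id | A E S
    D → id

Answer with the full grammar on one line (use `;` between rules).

Generating nonterminals: {A, D, E, S}.
Reachable from S after that: {A, E, S}.
Removed useless symbols: {D} and every production mentioning them.

S → op op | op S num | A; A → op num | E num A | num | num id; E → id id | A E S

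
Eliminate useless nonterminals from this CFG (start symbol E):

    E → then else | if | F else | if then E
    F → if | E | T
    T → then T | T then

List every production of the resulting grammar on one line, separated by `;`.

E → then else | if | F else | if then E; F → if | E

Generating nonterminals: {E, F}.
Reachable from E after that: {E, F}.
Removed useless symbols: {T} and every production mentioning them.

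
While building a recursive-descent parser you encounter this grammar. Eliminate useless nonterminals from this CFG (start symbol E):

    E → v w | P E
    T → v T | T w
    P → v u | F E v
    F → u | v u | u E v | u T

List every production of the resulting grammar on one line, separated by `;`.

Generating nonterminals: {E, F, P}.
Reachable from E after that: {E, F, P}.
Removed useless symbols: {T} and every production mentioning them.

E → v w | P E; P → v u | F E v; F → u | v u | u E v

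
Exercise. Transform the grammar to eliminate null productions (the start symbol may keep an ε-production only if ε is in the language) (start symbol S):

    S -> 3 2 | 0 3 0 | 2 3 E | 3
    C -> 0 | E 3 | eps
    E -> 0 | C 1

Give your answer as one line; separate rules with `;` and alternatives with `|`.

S -> 3 2 | 0 3 0 | 2 3 E | 3; C -> 0 | E 3; E -> 0 | C 1 | 1

The nullable symbols are {C}.
ε ∉ L(G), so no ε-production is kept.
For each production, add variants omitting each subset of nullable occurrences: E → C 1 gives C 1 | 1.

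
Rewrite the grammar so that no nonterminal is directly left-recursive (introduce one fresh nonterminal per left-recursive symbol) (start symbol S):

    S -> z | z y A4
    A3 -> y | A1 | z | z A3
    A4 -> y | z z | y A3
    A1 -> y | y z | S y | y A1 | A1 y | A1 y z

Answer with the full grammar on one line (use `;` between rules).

A1 is directly left-recursive.
For A1: α = {y, y z}, β = {y, y z, S y, y A1}. Rewrite as A1 → β A1' and A1' → α A1' | ε.

S -> z | z y A4; A3 -> y | A1 | z | z A3; A4 -> y | z z | y A3; A1 -> y A1' | y z A1' | S y A1' | y A1 A1'; A1' -> y A1' | y z A1' | ε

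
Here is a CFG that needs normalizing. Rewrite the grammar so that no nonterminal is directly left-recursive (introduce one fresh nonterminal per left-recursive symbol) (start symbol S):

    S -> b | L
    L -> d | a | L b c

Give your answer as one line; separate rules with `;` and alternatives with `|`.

S -> b | L; L -> d L' | a L'; L' -> b c L' | ε

Left recursion appears on L.
For L: α = {b c}, β = {d, a}. Rewrite as L → β L' and L' → α L' | ε.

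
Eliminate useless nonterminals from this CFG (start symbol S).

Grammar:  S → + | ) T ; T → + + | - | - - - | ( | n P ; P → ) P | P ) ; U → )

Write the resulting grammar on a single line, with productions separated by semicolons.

Generating nonterminals: {S, T, U}.
Reachable from S after that: {S, T}.
Removed useless symbols: {P, U} and every production mentioning them.

S → + | ) T; T → + + | - | - - - | (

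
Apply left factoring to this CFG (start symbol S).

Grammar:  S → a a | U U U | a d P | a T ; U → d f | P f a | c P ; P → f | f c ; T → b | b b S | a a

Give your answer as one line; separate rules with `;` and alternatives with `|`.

S has alternatives sharing prefix 'a': factor to S → a S' with S' → a | d P | T.
P has alternatives sharing prefix 'f': factor to P → f P' with P' → ε | c.
T has alternatives sharing prefix 'b': factor to T → b T' with T' → ε | b S.

S → U U U | a S'; U → d f | P f a | c P; P → f P'; T → a a | b T'; S' → a | d P | T; P' → ε | c; T' → ε | b S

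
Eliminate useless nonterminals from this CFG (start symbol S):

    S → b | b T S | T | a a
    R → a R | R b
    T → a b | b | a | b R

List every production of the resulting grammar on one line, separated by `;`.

S → b | b T S | T | a a; T → a b | b | a

Generating nonterminals: {S, T}.
Reachable from S after that: {S, T}.
Removed useless symbols: {R} and every production mentioning them.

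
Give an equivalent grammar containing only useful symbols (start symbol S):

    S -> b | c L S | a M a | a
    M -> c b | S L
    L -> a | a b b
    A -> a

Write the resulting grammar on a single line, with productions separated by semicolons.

Generating nonterminals: {A, L, M, S}.
Reachable from S after that: {L, M, S}.
Removed useless symbols: {A} and every production mentioning them.

S -> b | c L S | a M a | a; M -> c b | S L; L -> a | a b b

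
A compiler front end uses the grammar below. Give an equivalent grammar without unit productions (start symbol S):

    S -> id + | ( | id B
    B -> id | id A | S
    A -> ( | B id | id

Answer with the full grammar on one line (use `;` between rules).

Unit pairs: B ⇒* {S}.
For each unit pair (A, B), copy every non-unit production of B to A, then drop all unit productions.

S -> id + | ( | id B; B -> id | id A | id + | ( | id B; A -> ( | B id | id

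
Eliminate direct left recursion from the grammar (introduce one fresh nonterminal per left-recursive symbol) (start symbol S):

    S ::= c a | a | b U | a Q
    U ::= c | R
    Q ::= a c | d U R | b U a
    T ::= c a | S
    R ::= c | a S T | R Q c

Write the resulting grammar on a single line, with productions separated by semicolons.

S ::= c a | a | b U | a Q; U ::= c | R; Q ::= a c | d U R | b U a; T ::= c a | S; R ::= c R' | a S T R'; R' ::= Q c R' | ε

R is directly left-recursive.
For R: α = {Q c}, β = {c, a S T}. Rewrite as R → β R' and R' → α R' | ε.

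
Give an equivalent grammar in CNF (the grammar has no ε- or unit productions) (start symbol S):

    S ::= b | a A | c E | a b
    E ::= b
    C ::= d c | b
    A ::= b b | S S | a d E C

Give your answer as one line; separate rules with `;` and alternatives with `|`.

Introduce a nonterminal for each terminal appearing in a rule of length ≥ 2: X1 → a, X2 → c, X3 → b, X4 → d.
Binarize each right-hand side of length ≥ 3 by chaining fresh nonterminals (Y1, Y2, …): affected rules were A → X1 X4 E C.

S ::= b | X1 A | X2 E | X1 X3; E ::= b; C ::= X4 X2 | b; A ::= X3 X3 | S S | X1 Y1; X1 ::= a; X2 ::= c; X3 ::= b; X4 ::= d; Y1 ::= X4 Y2; Y2 ::= E C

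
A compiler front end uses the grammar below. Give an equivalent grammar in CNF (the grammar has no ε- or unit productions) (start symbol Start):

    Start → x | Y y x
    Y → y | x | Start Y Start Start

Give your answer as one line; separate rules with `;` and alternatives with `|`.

Start → x | Y Y1; Y → y | x | Start Y2; X1 → y; X2 → x; Y1 → X1 X2; Y2 → Y Y3; Y3 → Start Start

Introduce a nonterminal for each terminal appearing in a rule of length ≥ 2: X1 → y, X2 → x.
Binarize each right-hand side of length ≥ 3 by chaining fresh nonterminals (Y1, Y2, …): affected rules were Start → Y X1 X2; Y → Start Y Start Start.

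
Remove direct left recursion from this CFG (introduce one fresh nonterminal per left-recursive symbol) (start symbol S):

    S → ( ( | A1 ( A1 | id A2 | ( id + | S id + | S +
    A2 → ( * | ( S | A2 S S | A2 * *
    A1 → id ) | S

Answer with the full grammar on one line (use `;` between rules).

S → ( ( S' | A1 ( A1 S' | id A2 S' | ( id + S'; A2 → ( * A2' | ( S A2'; A1 → id ) | S; S' → id + S' | + S' | ε; A2' → S S A2' | * * A2' | ε

S, A2 are directly left-recursive.
For S: α = {id +, +}, β = {( (, A1 ( A1, id A2, ( id +}. Rewrite as S → β S' and S' → α S' | ε.
For A2: α = {S S, * *}, β = {( *, ( S}. Rewrite as A2 → β A2' and A2' → α A2' | ε.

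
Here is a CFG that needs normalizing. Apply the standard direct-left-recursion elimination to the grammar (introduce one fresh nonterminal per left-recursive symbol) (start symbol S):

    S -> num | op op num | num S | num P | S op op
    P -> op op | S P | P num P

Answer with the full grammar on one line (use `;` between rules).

Directly left-recursive nonterminals: S, P.
For S: α = {op op}, β = {num, op op num, num S, num P}. Rewrite as S → β S' and S' → α S' | ε.
For P: α = {num P}, β = {op op, S P}. Rewrite as P → β P' and P' → α P' | ε.

S -> num S' | op op num S' | num S S' | num P S'; P -> op op P' | S P P'; S' -> op op S' | ε; P' -> num P P' | ε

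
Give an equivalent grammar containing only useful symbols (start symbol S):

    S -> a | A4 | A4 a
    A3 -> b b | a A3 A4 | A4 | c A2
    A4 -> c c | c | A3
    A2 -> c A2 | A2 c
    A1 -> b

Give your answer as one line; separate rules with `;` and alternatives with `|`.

S -> a | A4 | A4 a; A3 -> b b | a A3 A4 | A4; A4 -> c c | c | A3

Generating nonterminals: {A1, A3, A4, S}.
Reachable from S after that: {A3, A4, S}.
Removed useless symbols: {A1, A2} and every production mentioning them.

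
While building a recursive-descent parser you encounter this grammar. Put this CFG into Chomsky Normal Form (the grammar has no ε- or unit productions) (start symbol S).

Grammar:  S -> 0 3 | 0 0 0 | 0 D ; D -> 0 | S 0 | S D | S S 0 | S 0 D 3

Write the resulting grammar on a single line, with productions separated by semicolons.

S -> X1 X2 | X1 Y1 | X1 D; D -> 0 | S X1 | S D | S Y2 | S Y3; X1 -> 0; X2 -> 3; Y1 -> X1 X1; Y2 -> S X1; Y3 -> X1 Y4; Y4 -> D X2

Introduce a nonterminal for each terminal appearing in a rule of length ≥ 2: X1 → 0, X2 → 3.
Binarize each right-hand side of length ≥ 3 by chaining fresh nonterminals (Y1, Y2, …): affected rules were S → X1 X1 X1; D → S S X1; D → S X1 D X2.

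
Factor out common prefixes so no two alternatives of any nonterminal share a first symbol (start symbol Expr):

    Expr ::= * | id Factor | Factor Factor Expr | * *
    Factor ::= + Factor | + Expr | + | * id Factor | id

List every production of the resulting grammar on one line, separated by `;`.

Expr has alternatives sharing prefix '*': factor to Expr → * Expr1 with Expr1 → ε | *.
Factor has alternatives sharing prefix '+': factor to Factor → + Factor1 with Factor1 → Factor | Expr | ε.

Expr ::= id Factor | Factor Factor Expr | * Expr1; Factor ::= * id Factor | id | + Factor1; Expr1 ::= ε | *; Factor1 ::= Factor | Expr | ε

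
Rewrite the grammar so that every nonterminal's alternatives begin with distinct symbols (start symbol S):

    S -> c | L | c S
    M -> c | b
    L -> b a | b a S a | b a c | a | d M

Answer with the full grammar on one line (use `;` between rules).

S has alternatives sharing prefix 'c': factor to S → c S' with S' → ε | S.
L has alternatives sharing prefix 'b a': factor to L → b a L' with L' → ε | S a | c.

S -> L | c S'; M -> c | b; L -> a | d M | b a L'; S' -> ε | S; L' -> ε | S a | c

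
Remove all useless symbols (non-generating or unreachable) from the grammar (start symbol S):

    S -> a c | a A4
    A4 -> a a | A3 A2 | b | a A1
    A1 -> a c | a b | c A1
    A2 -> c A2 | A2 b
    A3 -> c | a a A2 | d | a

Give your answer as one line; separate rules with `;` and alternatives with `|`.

S -> a c | a A4; A4 -> a a | b | a A1; A1 -> a c | a b | c A1

Generating nonterminals: {A1, A3, A4, S}.
Reachable from S after that: {A1, A4, S}.
Removed useless symbols: {A2, A3} and every production mentioning them.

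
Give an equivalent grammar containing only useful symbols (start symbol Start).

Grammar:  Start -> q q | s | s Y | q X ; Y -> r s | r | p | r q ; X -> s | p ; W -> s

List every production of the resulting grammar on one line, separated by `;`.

Generating nonterminals: {Start, W, X, Y}.
Reachable from Start after that: {Start, X, Y}.
Removed useless symbols: {W} and every production mentioning them.

Start -> q q | s | s Y | q X; Y -> r s | r | p | r q; X -> s | p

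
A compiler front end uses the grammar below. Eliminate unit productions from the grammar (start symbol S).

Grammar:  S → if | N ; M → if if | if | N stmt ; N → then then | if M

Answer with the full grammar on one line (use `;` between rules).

S → if | then then | if M; M → if if | if | N stmt; N → then then | if M

Unit pairs: S ⇒* {N}.
Replace each nonterminal's rules with the union of the non-unit rules of every nonterminal it unit-derives.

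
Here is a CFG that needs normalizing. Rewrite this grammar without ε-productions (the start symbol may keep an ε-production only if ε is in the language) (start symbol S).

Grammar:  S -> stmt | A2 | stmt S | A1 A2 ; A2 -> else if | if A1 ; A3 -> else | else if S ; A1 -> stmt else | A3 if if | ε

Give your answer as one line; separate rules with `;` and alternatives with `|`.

The nullable symbols are {A1}.
ε ∉ L(G), so no ε-production is kept.
Expand every rule over subsets of its nullable positions: A2 → if A1 gives if A1 | if.

S -> stmt | A2 | stmt S | A1 A2; A2 -> else if | if A1 | if; A3 -> else | else if S; A1 -> stmt else | A3 if if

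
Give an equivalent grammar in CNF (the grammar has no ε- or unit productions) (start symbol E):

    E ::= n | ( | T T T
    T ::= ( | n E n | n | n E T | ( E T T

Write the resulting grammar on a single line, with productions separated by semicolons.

Introduce a nonterminal for each terminal appearing in a rule of length ≥ 2: X1 → n, X2 → (.
Binarize each right-hand side of length ≥ 3 by chaining fresh nonterminals (Y1, Y2, …): affected rules were E → T T T; T → X1 E X1; T → X1 E T; T → X2 E T T.

E ::= n | ( | T Y1; T ::= ( | X1 Y2 | n | X1 Y3 | X2 Y4; X1 ::= n; X2 ::= (; Y1 ::= T T; Y2 ::= E X1; Y3 ::= E T; Y4 ::= E Y5; Y5 ::= T T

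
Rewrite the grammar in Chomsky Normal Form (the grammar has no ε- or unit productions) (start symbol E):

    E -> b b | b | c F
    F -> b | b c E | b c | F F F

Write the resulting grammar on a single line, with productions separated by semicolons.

Introduce a nonterminal for each terminal appearing in a rule of length ≥ 2: X1 → b, X2 → c.
Binarize each right-hand side of length ≥ 3 by chaining fresh nonterminals (Y1, Y2, …): affected rules were F → X1 X2 E; F → F F F.

E -> X1 X1 | b | X2 F; F -> b | X1 Y1 | X1 X2 | F Y2; X1 -> b; X2 -> c; Y1 -> X2 E; Y2 -> F F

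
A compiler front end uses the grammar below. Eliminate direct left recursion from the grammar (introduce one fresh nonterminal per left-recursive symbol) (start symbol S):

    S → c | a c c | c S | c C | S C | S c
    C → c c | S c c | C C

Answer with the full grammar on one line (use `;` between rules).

S, C are directly left-recursive.
For S: α = {C, c}, β = {c, a c c, c S, c C}. Rewrite as S → β S' and S' → α S' | ε.
For C: α = {C}, β = {c c, S c c}. Rewrite as C → β C' and C' → α C' | ε.

S → c S' | a c c S' | c S S' | c C S'; C → c c C' | S c c C'; S' → C S' | c S' | epsilon; C' → C C' | epsilon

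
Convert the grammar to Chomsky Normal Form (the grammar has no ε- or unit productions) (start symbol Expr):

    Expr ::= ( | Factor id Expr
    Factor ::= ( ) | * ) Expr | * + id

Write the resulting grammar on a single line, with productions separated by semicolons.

Expr ::= ( | Factor Y1; Factor ::= X2 X3 | X4 Y2 | X4 Y3; X1 ::= id; X2 ::= (; X3 ::= ); X4 ::= *; X5 ::= +; Y1 ::= X1 Expr; Y2 ::= X3 Expr; Y3 ::= X5 X1

Introduce a nonterminal for each terminal appearing in a rule of length ≥ 2: X1 → id, X2 → (, X3 → ), X4 → *, X5 → +.
Binarize each right-hand side of length ≥ 3 by chaining fresh nonterminals (Y1, Y2, …): affected rules were Expr → Factor X1 Expr; Factor → X4 X3 Expr; Factor → X4 X5 X1.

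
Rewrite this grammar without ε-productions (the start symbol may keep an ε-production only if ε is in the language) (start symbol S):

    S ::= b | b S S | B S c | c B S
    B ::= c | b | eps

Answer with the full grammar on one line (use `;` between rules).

Nullable set = {B}.
ε ∉ L(G), so no ε-production is kept.
For each production, add variants omitting each subset of nullable occurrences: S → B S c gives B S c | S c. S → c B S gives c B S | c S.

S ::= b | b S S | B S c | S c | c B S | c S; B ::= c | b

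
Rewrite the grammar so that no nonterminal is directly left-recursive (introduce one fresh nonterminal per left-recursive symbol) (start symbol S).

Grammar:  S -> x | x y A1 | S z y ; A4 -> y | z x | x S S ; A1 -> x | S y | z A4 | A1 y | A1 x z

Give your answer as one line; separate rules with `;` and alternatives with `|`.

S -> x S' | x y A1 S'; A4 -> y | z x | x S S; A1 -> x A1' | S y A1' | z A4 A1'; S' -> z y S' | ε; A1' -> y A1' | x z A1' | ε

S, A1 are directly left-recursive.
For S: α = {z y}, β = {x, x y A1}. Rewrite as S → β S' and S' → α S' | ε.
For A1: α = {y, x z}, β = {x, S y, z A4}. Rewrite as A1 → β A1' and A1' → α A1' | ε.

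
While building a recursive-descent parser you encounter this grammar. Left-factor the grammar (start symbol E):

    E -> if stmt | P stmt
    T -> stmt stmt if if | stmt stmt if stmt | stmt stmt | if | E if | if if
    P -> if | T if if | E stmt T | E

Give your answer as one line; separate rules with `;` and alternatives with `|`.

T has alternatives sharing prefix 'stmt stmt': factor to T → stmt stmt T' with T' → if if | if stmt | ε.
T has alternatives sharing prefix 'if': factor to T → if T'' with T'' → ε | if.
P has alternatives sharing prefix 'E': factor to P → E P' with P' → stmt T | ε.
T' has alternatives sharing prefix 'if': factor to T' → if T''' with T''' → if | stmt.

E -> if stmt | P stmt; T -> E if | stmt stmt T' | if T''; P -> if | T if if | E P'; T' -> epsilon | if T'''; T'' -> epsilon | if; P' -> stmt T | epsilon; T''' -> if | stmt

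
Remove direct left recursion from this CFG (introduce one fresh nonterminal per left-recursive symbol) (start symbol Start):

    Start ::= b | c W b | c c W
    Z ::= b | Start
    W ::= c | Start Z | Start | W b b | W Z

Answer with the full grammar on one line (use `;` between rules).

Start ::= b | c W b | c c W; Z ::= b | Start; W ::= c W1 | Start Z W1 | Start W1; W1 ::= b b W1 | Z W1 | ε

Left recursion appears on W.
For W: α = {b b, Z}, β = {c, Start Z, Start}. Rewrite as W → β W1 and W1 → α W1 | ε.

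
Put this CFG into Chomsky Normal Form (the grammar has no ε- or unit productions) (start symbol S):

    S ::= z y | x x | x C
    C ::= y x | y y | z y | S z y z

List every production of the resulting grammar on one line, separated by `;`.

Introduce a nonterminal for each terminal appearing in a rule of length ≥ 2: X1 → z, X2 → y, X3 → x.
Binarize each right-hand side of length ≥ 3 by chaining fresh nonterminals (Y1, Y2, …): affected rules were C → S X1 X2 X1.

S ::= X1 X2 | X3 X3 | X3 C; C ::= X2 X3 | X2 X2 | X1 X2 | S Y1; X1 ::= z; X2 ::= y; X3 ::= x; Y1 ::= X1 Y2; Y2 ::= X2 X1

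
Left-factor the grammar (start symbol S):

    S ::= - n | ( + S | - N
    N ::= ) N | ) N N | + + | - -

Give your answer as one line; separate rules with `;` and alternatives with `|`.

S has alternatives sharing prefix '-': factor to S → - S' with S' → n | N.
N has alternatives sharing prefix ') N': factor to N → ) N N' with N' → ε | N.

S ::= ( + S | - S'; N ::= + + | - - | ) N N'; S' ::= n | N; N' ::= ε | N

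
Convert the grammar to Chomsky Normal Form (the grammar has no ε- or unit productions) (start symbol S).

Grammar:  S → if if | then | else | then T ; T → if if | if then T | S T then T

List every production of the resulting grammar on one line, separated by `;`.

Introduce a nonterminal for each terminal appearing in a rule of length ≥ 2: X1 → if, X2 → then.
Binarize each right-hand side of length ≥ 3 by chaining fresh nonterminals (Y1, Y2, …): affected rules were T → X1 X2 T; T → S T X2 T.

S → X1 X1 | then | else | X2 T; T → X1 X1 | X1 Y1 | S Y2; X1 → if; X2 → then; Y1 → X2 T; Y2 → T Y3; Y3 → X2 T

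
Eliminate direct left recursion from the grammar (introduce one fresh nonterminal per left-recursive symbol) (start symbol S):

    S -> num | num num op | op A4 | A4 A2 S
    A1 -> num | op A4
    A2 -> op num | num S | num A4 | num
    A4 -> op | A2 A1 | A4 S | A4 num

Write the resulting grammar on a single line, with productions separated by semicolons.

Left recursion appears on A4.
For A4: α = {S, num}, β = {op, A2 A1}. Rewrite as A4 → β A4' and A4' → α A4' | ε.

S -> num | num num op | op A4 | A4 A2 S; A1 -> num | op A4; A2 -> op num | num S | num A4 | num; A4 -> op A4' | A2 A1 A4'; A4' -> S A4' | num A4' | eps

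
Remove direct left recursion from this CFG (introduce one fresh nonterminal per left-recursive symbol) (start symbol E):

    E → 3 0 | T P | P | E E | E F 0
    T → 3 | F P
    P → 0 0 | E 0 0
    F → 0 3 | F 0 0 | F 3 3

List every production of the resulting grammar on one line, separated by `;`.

Directly left-recursive nonterminals: E, F.
For E: α = {E, F 0}, β = {3 0, T P, P}. Rewrite as E → β E' and E' → α E' | ε.
For F: α = {0 0, 3 3}, β = {0 3}. Rewrite as F → β F' and F' → α F' | ε.

E → 3 0 E' | T P E' | P E'; T → 3 | F P; P → 0 0 | E 0 0; F → 0 3 F'; E' → E E' | F 0 E' | ε; F' → 0 0 F' | 3 3 F' | ε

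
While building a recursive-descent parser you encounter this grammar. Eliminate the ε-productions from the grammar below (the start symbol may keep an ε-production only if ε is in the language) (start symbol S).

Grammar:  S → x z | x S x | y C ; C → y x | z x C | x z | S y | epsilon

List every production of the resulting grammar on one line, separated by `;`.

The nullable symbols are {C}.
ε ∉ L(G), so no ε-production is kept.
For each production, add variants omitting each subset of nullable occurrences: S → y C gives y C | y. C → z x C gives z x C | z x.

S → x z | x S x | y C | y; C → y x | z x C | z x | x z | S y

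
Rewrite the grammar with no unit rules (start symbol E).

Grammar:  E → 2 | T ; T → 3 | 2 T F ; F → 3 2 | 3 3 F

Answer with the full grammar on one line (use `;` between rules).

Unit pairs: E ⇒* {T}.
Replace each nonterminal's rules with the union of the non-unit rules of every nonterminal it unit-derives.

E → 2 | 3 | 2 T F; T → 3 | 2 T F; F → 3 2 | 3 3 F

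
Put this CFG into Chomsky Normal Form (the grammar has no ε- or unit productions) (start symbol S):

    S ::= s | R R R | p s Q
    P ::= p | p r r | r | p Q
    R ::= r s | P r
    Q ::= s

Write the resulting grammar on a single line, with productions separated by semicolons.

Introduce a nonterminal for each terminal appearing in a rule of length ≥ 2: X1 → p, X2 → s, X3 → r.
Binarize each right-hand side of length ≥ 3 by chaining fresh nonterminals (Y1, Y2, …): affected rules were S → R R R; S → X1 X2 Q; P → X1 X3 X3.

S ::= s | R Y1 | X1 Y2; P ::= p | X1 Y3 | r | X1 Q; R ::= X3 X2 | P X3; Q ::= s; X1 ::= p; X2 ::= s; X3 ::= r; Y1 ::= R R; Y2 ::= X2 Q; Y3 ::= X3 X3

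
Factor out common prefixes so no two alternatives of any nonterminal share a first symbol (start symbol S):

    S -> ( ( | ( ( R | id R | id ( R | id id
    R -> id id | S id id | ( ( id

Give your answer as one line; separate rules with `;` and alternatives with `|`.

S has alternatives sharing prefix 'id': factor to S → id S' with S' → R | ( R | id.
S has alternatives sharing prefix '( (': factor to S → ( ( S'' with S'' → ε | R.

S -> id S' | ( ( S''; R -> id id | S id id | ( ( id; S' -> R | ( R | id; S'' -> ε | R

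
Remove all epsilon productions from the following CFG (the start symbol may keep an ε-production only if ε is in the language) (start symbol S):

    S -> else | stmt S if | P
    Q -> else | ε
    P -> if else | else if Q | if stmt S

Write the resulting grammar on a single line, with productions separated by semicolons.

Nullable set = {Q}.
ε ∉ L(G), so no ε-production is kept.
Add the nullable-subset variants: P → else if Q gives else if Q | else if.

S -> else | stmt S if | P; Q -> else; P -> if else | else if Q | else if | if stmt S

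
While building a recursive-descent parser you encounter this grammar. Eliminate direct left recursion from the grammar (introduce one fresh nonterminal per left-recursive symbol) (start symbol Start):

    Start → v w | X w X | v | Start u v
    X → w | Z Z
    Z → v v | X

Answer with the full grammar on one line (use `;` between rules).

Start → v w Start1 | X w X Start1 | v Start1; X → w | Z Z; Z → v v | X; Start1 → u v Start1 | ε

Start is directly left-recursive.
For Start: α = {u v}, β = {v w, X w X, v}. Rewrite as Start → β Start1 and Start1 → α Start1 | ε.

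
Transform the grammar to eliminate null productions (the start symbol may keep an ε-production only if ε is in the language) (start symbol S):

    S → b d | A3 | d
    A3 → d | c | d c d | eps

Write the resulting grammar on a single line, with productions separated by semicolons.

S → b d | A3 | d | eps; A3 → d | c | d c d

Nullable set = {A3, S}.
ε ∈ L(G) since S is nullable, so keep S → ε.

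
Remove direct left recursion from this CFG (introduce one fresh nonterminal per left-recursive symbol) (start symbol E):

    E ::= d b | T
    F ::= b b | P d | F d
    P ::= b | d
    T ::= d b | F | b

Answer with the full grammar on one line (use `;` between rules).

Left recursion appears on F.
For F: α = {d}, β = {b b, P d}. Rewrite as F → β F' and F' → α F' | ε.

E ::= d b | T; F ::= b b F' | P d F'; P ::= b | d; T ::= d b | F | b; F' ::= d F' | ε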